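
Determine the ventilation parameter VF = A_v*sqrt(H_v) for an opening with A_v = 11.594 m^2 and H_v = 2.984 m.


sqrt(H_v) = 1.7274
VF = 11.594 * 1.7274 = 20.028 m^(5/2)

20.028 m^(5/2)


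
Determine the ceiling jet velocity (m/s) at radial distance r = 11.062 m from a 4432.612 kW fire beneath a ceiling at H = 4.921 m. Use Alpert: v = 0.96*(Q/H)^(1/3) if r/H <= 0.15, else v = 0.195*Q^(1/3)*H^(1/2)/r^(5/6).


r/H = 11.062 / 4.921 = 2.2479
r/H > 0.15, so v = 0.195*Q^(1/3)*H^(1/2)/r^(5/6)
Q^(1/3) = 16.427
H^(1/2) = 2.2183
r^(5/6) = 7.4107
v = 0.195 * 16.427 * 2.2183 / 7.4107 = 0.95886 m/s

0.95886 m/s


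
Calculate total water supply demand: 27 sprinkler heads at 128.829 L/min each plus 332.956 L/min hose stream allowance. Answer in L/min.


Sprinkler demand = 27 * 128.829 = 3478.383 L/min
Total = 3478.383 + 332.956 = 3811.339 L/min

3811.339 L/min


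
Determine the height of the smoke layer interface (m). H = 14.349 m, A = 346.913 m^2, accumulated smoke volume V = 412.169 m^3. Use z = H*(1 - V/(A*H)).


V/(A*H) = 0.082801
1 - 0.082801 = 0.91720
z = 14.349 * 0.91720 = 13.161 m

13.161 m


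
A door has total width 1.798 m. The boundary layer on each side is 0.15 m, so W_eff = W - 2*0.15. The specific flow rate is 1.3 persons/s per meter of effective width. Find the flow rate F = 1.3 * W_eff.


W_eff = 1.798 - 0.30 = 1.498 m
F = 1.3 * 1.498 = 1.9474 persons/s

1.9474 persons/s


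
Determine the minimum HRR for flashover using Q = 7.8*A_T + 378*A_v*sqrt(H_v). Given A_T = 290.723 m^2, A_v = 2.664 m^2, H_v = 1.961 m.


7.8*A_T = 2267.6
sqrt(H_v) = 1.4004
378*A_v*sqrt(H_v) = 1410.1
Q = 2267.6 + 1410.1 = 3677.8 kW

3677.8 kW


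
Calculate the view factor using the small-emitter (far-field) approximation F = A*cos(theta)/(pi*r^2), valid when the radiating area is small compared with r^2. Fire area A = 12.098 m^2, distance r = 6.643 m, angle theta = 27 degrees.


cos(27 deg) = 0.89101
pi*r^2 = 138.64
F = 12.098 * 0.89101 / 138.64 = 0.077753

0.077753


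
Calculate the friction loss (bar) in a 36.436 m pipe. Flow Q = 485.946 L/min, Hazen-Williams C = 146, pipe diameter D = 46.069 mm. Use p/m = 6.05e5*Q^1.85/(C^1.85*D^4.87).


Q^1.85 = 93366
C^1.85 = 10094
D^4.87 = 1.2612e+08
p/m = 0.044370 bar/m
p_total = 0.044370 * 36.436 = 1.6167 bar

1.6167 bar


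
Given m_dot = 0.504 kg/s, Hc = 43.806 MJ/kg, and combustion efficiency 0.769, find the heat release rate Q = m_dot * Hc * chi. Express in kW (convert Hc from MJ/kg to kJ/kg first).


Hc = 43.806 MJ/kg = 43.806 * 1000 kJ/kg = 43806 kJ/kg
Q = 0.504 kg/s * 43806 kJ/kg * 0.769 = 16978 kW

16978 kW


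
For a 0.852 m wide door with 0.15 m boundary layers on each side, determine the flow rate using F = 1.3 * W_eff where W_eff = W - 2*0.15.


W_eff = 0.852 - 0.30 = 0.552 m
F = 1.3 * 0.552 = 0.71760 persons/s

0.71760 persons/s


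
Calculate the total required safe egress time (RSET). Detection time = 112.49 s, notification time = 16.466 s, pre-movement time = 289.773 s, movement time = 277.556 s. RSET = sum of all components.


Total = 112.49 + 16.466 + 289.773 + 277.556 = 696.285 s

696.285 s


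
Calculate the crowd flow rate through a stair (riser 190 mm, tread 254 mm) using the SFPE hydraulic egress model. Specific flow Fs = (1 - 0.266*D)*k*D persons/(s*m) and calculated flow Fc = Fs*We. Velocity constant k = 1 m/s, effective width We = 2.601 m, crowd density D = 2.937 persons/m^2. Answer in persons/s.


1 - 0.266*D = 1 - 0.266*2.937 = 0.21876
Fs = 0.21876 * 1 * 2.937 = 0.64249 persons/(s*m)
Fc = 0.64249 * 2.601 = 1.6711 persons/s

1.6711 persons/s


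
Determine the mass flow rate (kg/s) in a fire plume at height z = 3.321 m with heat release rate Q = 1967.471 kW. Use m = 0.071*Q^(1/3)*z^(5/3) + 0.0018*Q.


Q^(1/3) = 12.531
z^(5/3) = 7.3923
First term = 0.071 * 12.531 * 7.3923 = 6.5767
Second term = 0.0018 * 1967.471 = 3.5414
m = 10.118 kg/s

10.118 kg/s


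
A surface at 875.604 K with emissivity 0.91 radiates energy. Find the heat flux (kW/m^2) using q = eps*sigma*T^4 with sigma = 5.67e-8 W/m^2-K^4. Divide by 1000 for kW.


T^4 = 5.8780e+11
q = 0.91 * 5.67e-8 * 5.8780e+11 / 1000 = 30.329 kW/m^2

30.329 kW/m^2


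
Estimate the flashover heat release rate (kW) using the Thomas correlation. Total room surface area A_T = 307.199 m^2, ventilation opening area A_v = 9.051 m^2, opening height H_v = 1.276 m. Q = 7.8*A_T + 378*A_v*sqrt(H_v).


7.8*A_T = 2396.2
sqrt(H_v) = 1.1296
378*A_v*sqrt(H_v) = 3864.7
Q = 2396.2 + 3864.7 = 6260.8 kW

6260.8 kW


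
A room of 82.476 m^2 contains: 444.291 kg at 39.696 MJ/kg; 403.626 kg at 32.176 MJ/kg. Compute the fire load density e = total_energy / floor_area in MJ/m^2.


Total energy = 444.291*39.696 + 403.626*32.176
= 17636.58 + 12987.07
= 30623.65 MJ
e = 30623.65 / 82.476 = 371.30 MJ/m^2

371.30 MJ/m^2


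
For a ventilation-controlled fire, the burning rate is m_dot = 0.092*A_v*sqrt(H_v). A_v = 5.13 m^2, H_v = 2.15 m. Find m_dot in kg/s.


sqrt(H_v) = 1.4663
m_dot = 0.092 * 5.13 * 1.4663 = 0.69203 kg/s

0.69203 kg/s


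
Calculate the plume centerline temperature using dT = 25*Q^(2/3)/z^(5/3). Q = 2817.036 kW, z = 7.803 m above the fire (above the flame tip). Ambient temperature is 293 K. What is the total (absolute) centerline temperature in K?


Q^(2/3) = 199.46
z^(5/3) = 30.697
dT = 25 * 199.46 / 30.697 = 162.44 K
T = 293 + 162.44 = 455.44 K

455.44 K


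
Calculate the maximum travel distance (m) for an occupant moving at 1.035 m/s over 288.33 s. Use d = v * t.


d = 1.035 * 288.33 = 298.42 m

298.42 m


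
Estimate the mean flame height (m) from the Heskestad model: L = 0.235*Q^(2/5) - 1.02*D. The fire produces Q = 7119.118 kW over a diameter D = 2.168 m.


Q^(2/5) = 34.751
0.235 * Q^(2/5) = 8.1665
1.02 * D = 2.2114
L = 5.9552 m

5.9552 m


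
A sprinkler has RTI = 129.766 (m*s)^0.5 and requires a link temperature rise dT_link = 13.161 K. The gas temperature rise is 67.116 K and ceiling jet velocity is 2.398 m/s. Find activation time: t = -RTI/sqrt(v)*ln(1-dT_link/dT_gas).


dT_link/dT_gas = 0.19609
ln(1 - 0.19609) = -0.21827
t = -129.766 / sqrt(2.398) * -0.21827 = 18.291 s

18.291 s


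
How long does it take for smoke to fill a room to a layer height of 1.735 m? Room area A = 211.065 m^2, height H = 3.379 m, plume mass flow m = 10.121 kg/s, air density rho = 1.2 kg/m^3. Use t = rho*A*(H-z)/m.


H - z = 1.644 m
t = 1.2 * 211.065 * 1.644 / 10.121 = 41.141 s

41.141 s


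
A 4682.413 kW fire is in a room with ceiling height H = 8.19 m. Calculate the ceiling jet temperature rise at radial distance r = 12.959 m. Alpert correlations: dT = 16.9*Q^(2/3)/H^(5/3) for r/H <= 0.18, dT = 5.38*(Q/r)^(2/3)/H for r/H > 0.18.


r/H = 12.959 / 8.19 = 1.5823
r/H > 0.18, so dT = 5.38*(Q/r)^(2/3)/H
Q/r = 361.33
(Q/r)^(2/3) = 50.730
dT = 5.38 * 50.730 / 8.19 = 33.325 K

33.325 K


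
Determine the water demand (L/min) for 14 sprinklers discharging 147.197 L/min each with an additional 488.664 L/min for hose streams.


Sprinkler demand = 14 * 147.197 = 2060.758 L/min
Total = 2060.758 + 488.664 = 2549.422 L/min

2549.422 L/min


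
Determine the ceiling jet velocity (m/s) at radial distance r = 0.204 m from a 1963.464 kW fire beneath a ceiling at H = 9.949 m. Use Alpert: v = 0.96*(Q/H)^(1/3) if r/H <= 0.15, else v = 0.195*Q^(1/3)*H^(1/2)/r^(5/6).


r/H = 0.204 / 9.949 = 0.020505
r/H <= 0.15, so v = 0.96*(Q/H)^(1/3)
Q/H = 197.35
(Q/H)^(1/3) = 5.8221
v = 0.96 * 5.8221 = 5.5892 m/s

5.5892 m/s


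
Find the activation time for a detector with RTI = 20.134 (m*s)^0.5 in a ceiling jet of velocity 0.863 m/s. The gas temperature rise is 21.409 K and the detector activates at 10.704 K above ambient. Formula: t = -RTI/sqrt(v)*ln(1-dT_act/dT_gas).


dT_act/dT_gas = 0.49998
ln(1 - 0.49998) = -0.69310
t = -20.134 / sqrt(0.863) * -0.69310 = 15.022 s

15.022 s


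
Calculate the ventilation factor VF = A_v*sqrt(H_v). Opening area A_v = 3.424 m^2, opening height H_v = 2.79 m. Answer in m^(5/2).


sqrt(H_v) = 1.6703
VF = 3.424 * 1.6703 = 5.7192 m^(5/2)

5.7192 m^(5/2)


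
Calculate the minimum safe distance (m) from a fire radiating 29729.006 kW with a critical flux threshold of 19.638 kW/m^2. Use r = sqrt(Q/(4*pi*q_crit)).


4*pi*q_crit = 246.78
Q/(4*pi*q_crit) = 120.47
r = sqrt(120.47) = 10.976 m

10.976 m


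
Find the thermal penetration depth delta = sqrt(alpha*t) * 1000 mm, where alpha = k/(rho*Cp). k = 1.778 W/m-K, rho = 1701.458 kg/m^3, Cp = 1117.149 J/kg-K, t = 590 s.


alpha = 1.778 / (1701.458 * 1117.149) = 9.3540e-07 m^2/s
alpha * t = 0.00055189
delta = sqrt(0.00055189) * 1000 = 23.492 mm

23.492 mm


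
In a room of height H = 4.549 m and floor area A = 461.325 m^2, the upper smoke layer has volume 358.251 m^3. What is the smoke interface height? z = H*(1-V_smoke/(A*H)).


V/(A*H) = 0.17071
1 - 0.17071 = 0.82929
z = 4.549 * 0.82929 = 3.7724 m

3.7724 m


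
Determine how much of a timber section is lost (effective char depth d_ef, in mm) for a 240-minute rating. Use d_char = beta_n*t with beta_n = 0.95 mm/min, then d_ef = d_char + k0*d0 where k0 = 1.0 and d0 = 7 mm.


d_char = 0.95 * 240 = 228 mm
d_ef = 228 + 1.0*7 = 235 mm

235 mm


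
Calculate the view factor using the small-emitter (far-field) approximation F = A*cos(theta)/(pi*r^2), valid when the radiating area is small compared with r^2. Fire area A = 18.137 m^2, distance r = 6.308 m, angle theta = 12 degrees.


cos(12 deg) = 0.97815
pi*r^2 = 125.01
F = 18.137 * 0.97815 / 125.01 = 0.14192

0.14192


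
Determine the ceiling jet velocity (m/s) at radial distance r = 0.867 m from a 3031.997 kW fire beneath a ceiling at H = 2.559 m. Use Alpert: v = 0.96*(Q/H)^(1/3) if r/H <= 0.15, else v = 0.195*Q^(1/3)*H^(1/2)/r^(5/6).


r/H = 0.867 / 2.559 = 0.33880
r/H > 0.15, so v = 0.195*Q^(1/3)*H^(1/2)/r^(5/6)
Q^(1/3) = 14.474
H^(1/2) = 1.5997
r^(5/6) = 0.88787
v = 0.195 * 14.474 * 1.5997 / 0.88787 = 5.0851 m/s

5.0851 m/s


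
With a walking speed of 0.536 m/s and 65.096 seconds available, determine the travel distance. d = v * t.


d = 0.536 * 65.096 = 34.891 m

34.891 m


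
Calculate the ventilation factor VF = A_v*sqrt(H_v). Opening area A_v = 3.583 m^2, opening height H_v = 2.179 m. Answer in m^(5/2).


sqrt(H_v) = 1.4761
VF = 3.583 * 1.4761 = 5.2890 m^(5/2)

5.2890 m^(5/2)


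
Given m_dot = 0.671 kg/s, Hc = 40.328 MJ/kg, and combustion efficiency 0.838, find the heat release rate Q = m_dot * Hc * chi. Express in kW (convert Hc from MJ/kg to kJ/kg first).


Hc = 40.328 MJ/kg = 40.328 * 1000 kJ/kg = 40328 kJ/kg
Q = 0.671 kg/s * 40328 kJ/kg * 0.838 = 22676 kW

22676 kW


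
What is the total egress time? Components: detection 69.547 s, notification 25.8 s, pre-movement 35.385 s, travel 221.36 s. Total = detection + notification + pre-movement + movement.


Total = 69.547 + 25.8 + 35.385 + 221.36 = 352.092 s

352.092 s


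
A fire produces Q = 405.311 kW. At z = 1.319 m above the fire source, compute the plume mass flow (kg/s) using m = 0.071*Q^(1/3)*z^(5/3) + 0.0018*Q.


Q^(1/3) = 7.4005
z^(5/3) = 1.5864
First term = 0.071 * 7.4005 * 1.5864 = 0.83355
Second term = 0.0018 * 405.311 = 0.72956
m = 1.5631 kg/s

1.5631 kg/s


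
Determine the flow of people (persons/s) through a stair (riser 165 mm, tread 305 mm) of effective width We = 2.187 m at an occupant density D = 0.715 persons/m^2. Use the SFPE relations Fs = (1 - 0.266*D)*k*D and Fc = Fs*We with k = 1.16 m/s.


1 - 0.266*D = 1 - 0.266*0.715 = 0.80981
Fs = 0.80981 * 1.16 * 0.715 = 0.67166 persons/(s*m)
Fc = 0.67166 * 2.187 = 1.4689 persons/s

1.4689 persons/s


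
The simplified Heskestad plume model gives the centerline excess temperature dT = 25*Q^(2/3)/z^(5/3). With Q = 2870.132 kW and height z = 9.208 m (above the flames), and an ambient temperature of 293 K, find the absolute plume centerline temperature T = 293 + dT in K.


Q^(2/3) = 201.96
z^(5/3) = 40.452
dT = 25 * 201.96 / 40.452 = 124.81 K
T = 293 + 124.81 = 417.81 K

417.81 K


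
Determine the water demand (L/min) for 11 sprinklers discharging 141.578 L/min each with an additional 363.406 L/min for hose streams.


Sprinkler demand = 11 * 141.578 = 1557.358 L/min
Total = 1557.358 + 363.406 = 1920.764 L/min

1920.764 L/min


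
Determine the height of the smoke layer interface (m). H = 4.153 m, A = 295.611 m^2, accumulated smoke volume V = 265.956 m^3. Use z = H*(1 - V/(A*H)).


V/(A*H) = 0.21663
1 - 0.21663 = 0.78337
z = 4.153 * 0.78337 = 3.2533 m

3.2533 m


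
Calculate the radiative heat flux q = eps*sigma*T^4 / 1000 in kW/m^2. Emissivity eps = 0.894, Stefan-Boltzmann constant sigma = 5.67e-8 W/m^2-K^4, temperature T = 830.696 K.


T^4 = 4.7618e+11
q = 0.894 * 5.67e-8 * 4.7618e+11 / 1000 = 24.137 kW/m^2

24.137 kW/m^2


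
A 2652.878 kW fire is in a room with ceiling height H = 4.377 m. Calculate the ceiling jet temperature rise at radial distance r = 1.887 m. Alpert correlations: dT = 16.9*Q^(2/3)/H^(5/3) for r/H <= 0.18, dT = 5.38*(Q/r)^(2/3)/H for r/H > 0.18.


r/H = 1.887 / 4.377 = 0.43112
r/H > 0.18, so dT = 5.38*(Q/r)^(2/3)/H
Q/r = 1405.9
(Q/r)^(2/3) = 125.50
dT = 5.38 * 125.50 / 4.377 = 154.25 K

154.25 K


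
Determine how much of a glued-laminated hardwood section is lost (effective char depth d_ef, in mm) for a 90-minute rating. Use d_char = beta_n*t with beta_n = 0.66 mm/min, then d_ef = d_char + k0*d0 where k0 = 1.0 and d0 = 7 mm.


d_char = 0.66 * 90 = 59.4 mm
d_ef = 59.4 + 1.0*7 = 66.4 mm

66.4 mm


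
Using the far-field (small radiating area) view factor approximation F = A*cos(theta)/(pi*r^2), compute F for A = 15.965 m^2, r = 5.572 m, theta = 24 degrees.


cos(24 deg) = 0.91355
pi*r^2 = 97.538
F = 15.965 * 0.91355 / 97.538 = 0.14953

0.14953


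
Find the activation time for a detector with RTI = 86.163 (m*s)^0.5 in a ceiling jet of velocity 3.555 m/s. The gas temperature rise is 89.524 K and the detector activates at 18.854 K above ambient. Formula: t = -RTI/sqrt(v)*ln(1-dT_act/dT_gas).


dT_act/dT_gas = 0.21060
ln(1 - 0.21060) = -0.23649
t = -86.163 / sqrt(3.555) * -0.23649 = 10.807 s

10.807 s


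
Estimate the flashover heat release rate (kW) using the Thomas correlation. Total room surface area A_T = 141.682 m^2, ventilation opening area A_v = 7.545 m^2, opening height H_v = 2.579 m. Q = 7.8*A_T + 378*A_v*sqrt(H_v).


7.8*A_T = 1105.1
sqrt(H_v) = 1.6059
378*A_v*sqrt(H_v) = 4580.1
Q = 1105.1 + 4580.1 = 5685.2 kW

5685.2 kW


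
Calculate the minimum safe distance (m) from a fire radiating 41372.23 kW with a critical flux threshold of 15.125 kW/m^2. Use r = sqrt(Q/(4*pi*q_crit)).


4*pi*q_crit = 190.07
Q/(4*pi*q_crit) = 217.67
r = sqrt(217.67) = 14.754 m

14.754 m


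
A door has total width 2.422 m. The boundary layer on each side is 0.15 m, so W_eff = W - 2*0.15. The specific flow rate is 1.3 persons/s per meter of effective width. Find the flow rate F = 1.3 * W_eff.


W_eff = 2.422 - 0.30 = 2.122 m
F = 1.3 * 2.122 = 2.7586 persons/s

2.7586 persons/s


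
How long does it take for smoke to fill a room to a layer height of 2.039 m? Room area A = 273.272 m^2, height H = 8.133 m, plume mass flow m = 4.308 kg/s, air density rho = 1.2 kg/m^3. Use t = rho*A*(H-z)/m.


H - z = 6.094 m
t = 1.2 * 273.272 * 6.094 / 4.308 = 463.88 s

463.88 s


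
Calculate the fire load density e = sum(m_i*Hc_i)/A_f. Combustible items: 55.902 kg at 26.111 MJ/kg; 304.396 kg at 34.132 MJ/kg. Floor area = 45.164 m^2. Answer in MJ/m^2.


Total energy = 55.902*26.111 + 304.396*34.132
= 1459.657 + 10389.64
= 11849.30 MJ
e = 11849.30 / 45.164 = 262.36 MJ/m^2

262.36 MJ/m^2


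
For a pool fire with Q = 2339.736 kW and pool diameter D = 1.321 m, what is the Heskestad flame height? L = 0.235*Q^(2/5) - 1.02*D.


Q^(2/5) = 22.267
0.235 * Q^(2/5) = 5.2328
1.02 * D = 1.3474
L = 3.8854 m

3.8854 m


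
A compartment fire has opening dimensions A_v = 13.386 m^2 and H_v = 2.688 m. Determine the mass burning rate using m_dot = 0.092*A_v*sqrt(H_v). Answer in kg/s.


sqrt(H_v) = 1.6395
m_dot = 0.092 * 13.386 * 1.6395 = 2.0191 kg/s

2.0191 kg/s


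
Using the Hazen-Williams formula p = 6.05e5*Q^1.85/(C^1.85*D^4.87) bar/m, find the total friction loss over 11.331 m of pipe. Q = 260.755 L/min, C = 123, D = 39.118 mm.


Q^1.85 = 29514
C^1.85 = 7350.6
D^4.87 = 5.6869e+07
p/m = 0.042716 bar/m
p_total = 0.042716 * 11.331 = 0.48401 bar

0.48401 bar


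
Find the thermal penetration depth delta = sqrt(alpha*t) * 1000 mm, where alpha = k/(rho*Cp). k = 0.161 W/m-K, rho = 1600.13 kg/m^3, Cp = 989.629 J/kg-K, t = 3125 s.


alpha = 0.161 / (1600.13 * 989.629) = 1.0167e-07 m^2/s
alpha * t = 0.00031772
delta = sqrt(0.00031772) * 1000 = 17.825 mm

17.825 mm


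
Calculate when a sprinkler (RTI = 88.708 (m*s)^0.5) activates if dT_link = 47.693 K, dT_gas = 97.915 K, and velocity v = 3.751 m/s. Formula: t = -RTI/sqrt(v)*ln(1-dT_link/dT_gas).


dT_link/dT_gas = 0.48709
ln(1 - 0.48709) = -0.66765
t = -88.708 / sqrt(3.751) * -0.66765 = 30.580 s

30.580 s


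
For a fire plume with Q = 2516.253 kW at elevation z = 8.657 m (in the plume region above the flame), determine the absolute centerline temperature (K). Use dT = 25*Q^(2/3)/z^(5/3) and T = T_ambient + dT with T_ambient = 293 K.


Q^(2/3) = 185.00
z^(5/3) = 36.499
dT = 25 * 185.00 / 36.499 = 126.72 K
T = 293 + 126.72 = 419.72 K

419.72 K


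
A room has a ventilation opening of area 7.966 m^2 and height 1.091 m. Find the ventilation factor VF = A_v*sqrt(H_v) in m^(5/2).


sqrt(H_v) = 1.0445
VF = 7.966 * 1.0445 = 8.3206 m^(5/2)

8.3206 m^(5/2)


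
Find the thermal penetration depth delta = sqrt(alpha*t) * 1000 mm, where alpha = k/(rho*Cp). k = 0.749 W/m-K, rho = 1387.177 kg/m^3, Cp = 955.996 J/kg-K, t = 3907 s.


alpha = 0.749 / (1387.177 * 955.996) = 5.6480e-07 m^2/s
alpha * t = 0.0022067
delta = sqrt(0.0022067) * 1000 = 46.975 mm

46.975 mm


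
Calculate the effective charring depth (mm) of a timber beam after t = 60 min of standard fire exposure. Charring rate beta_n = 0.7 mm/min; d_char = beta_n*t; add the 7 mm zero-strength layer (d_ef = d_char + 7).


d_char = 0.7 * 60 = 42 mm
d_ef = 42 + 1.0*7 = 49 mm

49 mm


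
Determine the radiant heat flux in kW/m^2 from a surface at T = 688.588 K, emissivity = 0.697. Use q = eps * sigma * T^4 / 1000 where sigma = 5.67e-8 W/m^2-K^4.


T^4 = 2.2482e+11
q = 0.697 * 5.67e-8 * 2.2482e+11 / 1000 = 8.8849 kW/m^2

8.8849 kW/m^2


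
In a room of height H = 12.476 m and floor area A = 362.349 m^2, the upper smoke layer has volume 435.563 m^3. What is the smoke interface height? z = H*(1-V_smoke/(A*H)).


V/(A*H) = 0.096349
1 - 0.096349 = 0.90365
z = 12.476 * 0.90365 = 11.274 m

11.274 m


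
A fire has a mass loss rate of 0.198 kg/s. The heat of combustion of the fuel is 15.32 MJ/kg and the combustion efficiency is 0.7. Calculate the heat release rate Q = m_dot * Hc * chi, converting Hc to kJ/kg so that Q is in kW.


Hc = 15.32 MJ/kg = 15.32 * 1000 kJ/kg = 15320 kJ/kg
Q = 0.198 kg/s * 15320 kJ/kg * 0.7 = 2123.352 kW

2123.352 kW


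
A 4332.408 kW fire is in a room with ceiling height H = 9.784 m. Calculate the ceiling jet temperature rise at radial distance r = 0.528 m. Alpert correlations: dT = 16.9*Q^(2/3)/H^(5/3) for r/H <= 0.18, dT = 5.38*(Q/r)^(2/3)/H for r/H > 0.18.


r/H = 0.528 / 9.784 = 0.053966
r/H <= 0.18, so dT = 16.9*Q^(2/3)/H^(5/3)
Q^(2/3) = 265.76
H^(5/3) = 44.757
dT = 16.9 * 265.76 / 44.757 = 100.35 K

100.35 K


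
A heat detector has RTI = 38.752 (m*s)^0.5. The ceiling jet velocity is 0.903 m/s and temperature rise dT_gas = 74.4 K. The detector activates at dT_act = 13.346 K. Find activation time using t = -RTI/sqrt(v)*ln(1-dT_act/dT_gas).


dT_act/dT_gas = 0.17938
ln(1 - 0.17938) = -0.19770
t = -38.752 / sqrt(0.903) * -0.19770 = 8.0621 s

8.0621 s


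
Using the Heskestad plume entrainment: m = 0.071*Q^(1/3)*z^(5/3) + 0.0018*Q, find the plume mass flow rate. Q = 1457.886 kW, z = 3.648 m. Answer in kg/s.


Q^(1/3) = 11.339
z^(5/3) = 8.6449
First term = 0.071 * 11.339 * 8.6449 = 6.9597
Second term = 0.0018 * 1457.886 = 2.6242
m = 9.5839 kg/s

9.5839 kg/s


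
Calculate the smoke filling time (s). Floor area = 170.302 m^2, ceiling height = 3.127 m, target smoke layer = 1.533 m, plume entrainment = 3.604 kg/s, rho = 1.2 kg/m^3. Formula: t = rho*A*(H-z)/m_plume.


H - z = 1.594 m
t = 1.2 * 170.302 * 1.594 / 3.604 = 90.387 s

90.387 s


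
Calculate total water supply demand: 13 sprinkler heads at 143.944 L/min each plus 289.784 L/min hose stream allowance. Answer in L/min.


Sprinkler demand = 13 * 143.944 = 1871.272 L/min
Total = 1871.272 + 289.784 = 2161.056 L/min

2161.056 L/min


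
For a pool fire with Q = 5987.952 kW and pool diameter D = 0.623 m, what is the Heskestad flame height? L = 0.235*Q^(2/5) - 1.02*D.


Q^(2/5) = 32.427
0.235 * Q^(2/5) = 7.6204
1.02 * D = 0.63546
L = 6.9850 m

6.9850 m


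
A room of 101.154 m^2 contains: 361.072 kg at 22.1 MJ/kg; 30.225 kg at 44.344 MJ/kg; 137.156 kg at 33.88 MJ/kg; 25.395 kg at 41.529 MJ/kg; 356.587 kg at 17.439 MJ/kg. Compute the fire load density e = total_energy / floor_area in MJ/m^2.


Total energy = 361.072*22.1 + 30.225*44.344 + 137.156*33.88 + 25.395*41.529 + 356.587*17.439
= 7979.691 + 1340.297 + 4646.845 + 1054.629 + 6218.521
= 21239.98 MJ
e = 21239.98 / 101.154 = 209.98 MJ/m^2

209.98 MJ/m^2


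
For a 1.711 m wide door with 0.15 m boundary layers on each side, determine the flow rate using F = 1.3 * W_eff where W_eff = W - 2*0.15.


W_eff = 1.711 - 0.30 = 1.411 m
F = 1.3 * 1.411 = 1.8343 persons/s

1.8343 persons/s


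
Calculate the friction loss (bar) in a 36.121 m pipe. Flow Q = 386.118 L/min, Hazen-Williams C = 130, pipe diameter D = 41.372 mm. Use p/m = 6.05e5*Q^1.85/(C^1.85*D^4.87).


Q^1.85 = 61014
C^1.85 = 8143.2
D^4.87 = 7.4707e+07
p/m = 0.060678 bar/m
p_total = 0.060678 * 36.121 = 2.1918 bar

2.1918 bar


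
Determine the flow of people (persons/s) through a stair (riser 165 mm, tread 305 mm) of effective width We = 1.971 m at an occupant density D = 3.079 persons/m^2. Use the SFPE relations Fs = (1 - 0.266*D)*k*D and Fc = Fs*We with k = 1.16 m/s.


1 - 0.266*D = 1 - 0.266*3.079 = 0.18099
Fs = 0.18099 * 1.16 * 3.079 = 0.64642 persons/(s*m)
Fc = 0.64642 * 1.971 = 1.2741 persons/s

1.2741 persons/s


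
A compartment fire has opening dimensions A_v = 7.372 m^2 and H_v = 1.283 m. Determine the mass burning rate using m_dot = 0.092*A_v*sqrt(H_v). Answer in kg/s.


sqrt(H_v) = 1.1327
m_dot = 0.092 * 7.372 * 1.1327 = 0.76822 kg/s

0.76822 kg/s


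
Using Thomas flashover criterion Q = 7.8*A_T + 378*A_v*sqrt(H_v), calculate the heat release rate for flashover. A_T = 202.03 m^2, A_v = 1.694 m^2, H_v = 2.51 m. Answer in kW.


7.8*A_T = 1575.834
sqrt(H_v) = 1.5843
378*A_v*sqrt(H_v) = 1014.5
Q = 1575.834 + 1014.5 = 2590.3 kW

2590.3 kW


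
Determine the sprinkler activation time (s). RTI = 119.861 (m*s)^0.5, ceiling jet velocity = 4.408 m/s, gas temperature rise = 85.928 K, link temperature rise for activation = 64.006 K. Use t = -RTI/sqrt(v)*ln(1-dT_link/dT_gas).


dT_link/dT_gas = 0.74488
ln(1 - 0.74488) = -1.3660
t = -119.861 / sqrt(4.408) * -1.3660 = 77.985 s

77.985 s


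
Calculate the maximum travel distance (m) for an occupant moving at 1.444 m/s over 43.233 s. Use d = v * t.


d = 1.444 * 43.233 = 62.428 m

62.428 m


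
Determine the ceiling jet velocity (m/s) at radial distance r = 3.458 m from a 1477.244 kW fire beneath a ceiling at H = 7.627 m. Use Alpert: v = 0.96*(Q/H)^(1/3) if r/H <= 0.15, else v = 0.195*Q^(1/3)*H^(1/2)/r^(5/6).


r/H = 3.458 / 7.627 = 0.45339
r/H > 0.15, so v = 0.195*Q^(1/3)*H^(1/2)/r^(5/6)
Q^(1/3) = 11.389
H^(1/2) = 2.7617
r^(5/6) = 2.8120
v = 0.195 * 11.389 * 2.7617 / 2.8120 = 2.1811 m/s

2.1811 m/s


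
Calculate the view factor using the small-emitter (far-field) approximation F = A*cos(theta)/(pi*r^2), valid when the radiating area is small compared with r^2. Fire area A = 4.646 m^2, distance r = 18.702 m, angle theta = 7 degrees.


cos(7 deg) = 0.99255
pi*r^2 = 1098.8
F = 4.646 * 0.99255 / 1098.8 = 0.0041967

0.0041967


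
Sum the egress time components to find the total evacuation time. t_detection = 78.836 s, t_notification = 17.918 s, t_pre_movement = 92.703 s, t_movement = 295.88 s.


Total = 78.836 + 17.918 + 92.703 + 295.88 = 485.337 s

485.337 s


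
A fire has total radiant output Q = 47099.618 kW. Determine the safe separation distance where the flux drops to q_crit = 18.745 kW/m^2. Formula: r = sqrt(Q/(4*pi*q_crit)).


4*pi*q_crit = 235.56
Q/(4*pi*q_crit) = 199.95
r = sqrt(199.95) = 14.140 m

14.140 m


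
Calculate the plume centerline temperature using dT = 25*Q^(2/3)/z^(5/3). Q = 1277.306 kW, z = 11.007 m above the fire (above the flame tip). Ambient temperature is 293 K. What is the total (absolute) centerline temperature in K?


Q^(2/3) = 117.72
z^(5/3) = 54.465
dT = 25 * 117.72 / 54.465 = 54.037 K
T = 293 + 54.037 = 347.04 K

347.04 K


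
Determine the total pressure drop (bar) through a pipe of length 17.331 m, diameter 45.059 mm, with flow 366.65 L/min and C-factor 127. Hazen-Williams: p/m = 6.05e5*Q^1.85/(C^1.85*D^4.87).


Q^1.85 = 55445
C^1.85 = 7799.0
D^4.87 = 1.1322e+08
p/m = 0.037990 bar/m
p_total = 0.037990 * 17.331 = 0.65840 bar

0.65840 bar


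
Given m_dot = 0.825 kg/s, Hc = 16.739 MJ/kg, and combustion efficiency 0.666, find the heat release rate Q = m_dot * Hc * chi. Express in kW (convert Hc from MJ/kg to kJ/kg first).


Hc = 16.739 MJ/kg = 16.739 * 1000 kJ/kg = 16739 kJ/kg
Q = 0.825 kg/s * 16739 kJ/kg * 0.666 = 9197.2 kW

9197.2 kW


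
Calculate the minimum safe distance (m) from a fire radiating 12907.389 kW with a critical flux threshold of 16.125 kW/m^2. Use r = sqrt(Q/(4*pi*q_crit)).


4*pi*q_crit = 202.63
Q/(4*pi*q_crit) = 63.698
r = sqrt(63.698) = 7.9811 m

7.9811 m


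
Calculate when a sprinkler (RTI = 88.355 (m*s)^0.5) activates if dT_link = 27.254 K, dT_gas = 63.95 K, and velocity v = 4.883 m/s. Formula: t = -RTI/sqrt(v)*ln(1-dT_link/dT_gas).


dT_link/dT_gas = 0.42618
ln(1 - 0.42618) = -0.55543
t = -88.355 / sqrt(4.883) * -0.55543 = 22.209 s

22.209 s


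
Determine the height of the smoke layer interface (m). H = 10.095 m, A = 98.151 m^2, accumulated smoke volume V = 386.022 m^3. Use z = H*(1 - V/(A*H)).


V/(A*H) = 0.38959
1 - 0.38959 = 0.61041
z = 10.095 * 0.61041 = 6.1621 m

6.1621 m


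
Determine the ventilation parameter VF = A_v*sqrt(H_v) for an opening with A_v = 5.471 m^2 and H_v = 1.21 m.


sqrt(H_v) = 1.1
VF = 5.471 * 1.1 = 6.0181 m^(5/2)

6.0181 m^(5/2)


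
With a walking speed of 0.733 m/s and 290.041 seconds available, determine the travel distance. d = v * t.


d = 0.733 * 290.041 = 212.60 m

212.60 m


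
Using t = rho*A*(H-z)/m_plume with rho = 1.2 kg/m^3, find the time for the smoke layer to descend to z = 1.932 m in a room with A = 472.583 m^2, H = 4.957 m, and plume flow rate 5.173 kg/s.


H - z = 3.025 m
t = 1.2 * 472.583 * 3.025 / 5.173 = 331.62 s

331.62 s


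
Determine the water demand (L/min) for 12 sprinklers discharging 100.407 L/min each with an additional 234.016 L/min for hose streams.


Sprinkler demand = 12 * 100.407 = 1204.884 L/min
Total = 1204.884 + 234.016 = 1438.9 L/min

1438.9 L/min


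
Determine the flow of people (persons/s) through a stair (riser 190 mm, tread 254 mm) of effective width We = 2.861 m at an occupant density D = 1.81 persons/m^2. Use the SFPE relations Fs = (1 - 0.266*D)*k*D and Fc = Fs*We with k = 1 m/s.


1 - 0.266*D = 1 - 0.266*1.81 = 0.51854
Fs = 0.51854 * 1 * 1.81 = 0.93856 persons/(s*m)
Fc = 0.93856 * 2.861 = 2.6852 persons/s

2.6852 persons/s


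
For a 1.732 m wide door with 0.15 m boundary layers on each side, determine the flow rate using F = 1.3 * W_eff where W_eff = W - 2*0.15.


W_eff = 1.732 - 0.30 = 1.432 m
F = 1.3 * 1.432 = 1.8616 persons/s

1.8616 persons/s


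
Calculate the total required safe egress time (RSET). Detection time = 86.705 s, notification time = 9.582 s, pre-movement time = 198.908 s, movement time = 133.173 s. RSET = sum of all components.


Total = 86.705 + 9.582 + 198.908 + 133.173 = 428.368 s

428.368 s


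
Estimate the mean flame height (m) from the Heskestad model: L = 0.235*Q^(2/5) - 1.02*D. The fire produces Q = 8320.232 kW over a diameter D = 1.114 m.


Q^(2/5) = 36.987
0.235 * Q^(2/5) = 8.6920
1.02 * D = 1.1363
L = 7.5558 m

7.5558 m


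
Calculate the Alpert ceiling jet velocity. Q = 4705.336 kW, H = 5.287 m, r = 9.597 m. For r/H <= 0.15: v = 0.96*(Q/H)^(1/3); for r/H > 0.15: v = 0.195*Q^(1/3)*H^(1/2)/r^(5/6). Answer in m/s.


r/H = 9.597 / 5.287 = 1.8152
r/H > 0.15, so v = 0.195*Q^(1/3)*H^(1/2)/r^(5/6)
Q^(1/3) = 16.757
H^(1/2) = 2.2993
r^(5/6) = 6.5833
v = 0.195 * 16.757 * 2.2993 / 6.5833 = 1.1413 m/s

1.1413 m/s


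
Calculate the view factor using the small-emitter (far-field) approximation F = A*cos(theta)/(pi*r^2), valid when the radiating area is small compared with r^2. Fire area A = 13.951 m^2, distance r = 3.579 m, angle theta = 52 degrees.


cos(52 deg) = 0.61566
pi*r^2 = 40.241
F = 13.951 * 0.61566 / 40.241 = 0.21344

0.21344


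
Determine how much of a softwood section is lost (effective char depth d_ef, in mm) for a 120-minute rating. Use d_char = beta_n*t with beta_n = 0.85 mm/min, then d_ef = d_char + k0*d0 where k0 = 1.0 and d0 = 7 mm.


d_char = 0.85 * 120 = 102 mm
d_ef = 102 + 1.0*7 = 109 mm

109 mm


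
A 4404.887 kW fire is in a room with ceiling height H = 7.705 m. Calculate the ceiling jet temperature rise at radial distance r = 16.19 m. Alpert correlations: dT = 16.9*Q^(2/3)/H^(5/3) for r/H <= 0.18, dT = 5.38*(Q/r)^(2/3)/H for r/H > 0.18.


r/H = 16.19 / 7.705 = 2.1012
r/H > 0.18, so dT = 5.38*(Q/r)^(2/3)/H
Q/r = 272.07
(Q/r)^(2/3) = 41.988
dT = 5.38 * 41.988 / 7.705 = 29.318 K

29.318 K


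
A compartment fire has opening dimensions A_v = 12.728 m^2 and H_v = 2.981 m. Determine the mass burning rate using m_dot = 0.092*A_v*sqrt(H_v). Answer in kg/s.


sqrt(H_v) = 1.7266
m_dot = 0.092 * 12.728 * 1.7266 = 2.0218 kg/s

2.0218 kg/s


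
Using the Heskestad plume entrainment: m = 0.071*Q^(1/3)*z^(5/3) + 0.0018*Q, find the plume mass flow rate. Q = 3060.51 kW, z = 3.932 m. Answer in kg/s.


Q^(1/3) = 14.519
z^(5/3) = 9.7954
First term = 0.071 * 14.519 * 9.7954 = 10.097
Second term = 0.0018 * 3060.51 = 5.5089
m = 15.606 kg/s

15.606 kg/s


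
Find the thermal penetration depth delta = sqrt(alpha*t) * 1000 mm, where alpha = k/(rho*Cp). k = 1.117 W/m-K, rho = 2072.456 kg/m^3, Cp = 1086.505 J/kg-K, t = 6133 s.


alpha = 1.117 / (2072.456 * 1086.505) = 4.9606e-07 m^2/s
alpha * t = 0.0030423
delta = sqrt(0.0030423) * 1000 = 55.157 mm

55.157 mm


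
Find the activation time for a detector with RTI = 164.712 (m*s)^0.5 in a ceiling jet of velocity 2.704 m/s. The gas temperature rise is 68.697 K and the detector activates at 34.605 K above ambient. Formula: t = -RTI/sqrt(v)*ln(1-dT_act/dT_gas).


dT_act/dT_gas = 0.50373
ln(1 - 0.50373) = -0.70064
t = -164.712 / sqrt(2.704) * -0.70064 = 70.181 s

70.181 s


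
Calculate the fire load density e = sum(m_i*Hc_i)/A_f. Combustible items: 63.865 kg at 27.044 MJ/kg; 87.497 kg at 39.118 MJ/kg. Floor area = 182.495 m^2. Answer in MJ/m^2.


Total energy = 63.865*27.044 + 87.497*39.118
= 1727.165 + 3422.708
= 5149.873 MJ
e = 5149.873 / 182.495 = 28.219 MJ/m^2

28.219 MJ/m^2


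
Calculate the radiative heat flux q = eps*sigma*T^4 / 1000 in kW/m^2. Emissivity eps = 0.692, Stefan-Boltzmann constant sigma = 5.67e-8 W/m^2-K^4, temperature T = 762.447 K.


T^4 = 3.3794e+11
q = 0.692 * 5.67e-8 * 3.3794e+11 / 1000 = 13.260 kW/m^2

13.260 kW/m^2


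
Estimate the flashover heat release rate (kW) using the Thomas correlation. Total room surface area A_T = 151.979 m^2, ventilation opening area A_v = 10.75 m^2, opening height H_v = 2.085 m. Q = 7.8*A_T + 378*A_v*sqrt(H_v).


7.8*A_T = 1185.4
sqrt(H_v) = 1.4440
378*A_v*sqrt(H_v) = 5867.5
Q = 1185.4 + 5867.5 = 7052.9 kW

7052.9 kW


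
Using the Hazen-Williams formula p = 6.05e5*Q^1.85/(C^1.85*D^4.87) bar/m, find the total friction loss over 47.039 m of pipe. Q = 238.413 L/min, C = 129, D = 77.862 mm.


Q^1.85 = 25007
C^1.85 = 8027.7
D^4.87 = 1.6246e+09
p/m = 0.0011600 bar/m
p_total = 0.0011600 * 47.039 = 0.054567 bar

0.054567 bar


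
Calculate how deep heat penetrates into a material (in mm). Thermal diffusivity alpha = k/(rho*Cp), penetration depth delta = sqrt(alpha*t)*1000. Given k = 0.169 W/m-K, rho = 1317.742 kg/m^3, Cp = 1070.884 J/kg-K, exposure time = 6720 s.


alpha = 0.169 / (1317.742 * 1070.884) = 1.1976e-07 m^2/s
alpha * t = 0.00080479
delta = sqrt(0.00080479) * 1000 = 28.369 mm

28.369 mm


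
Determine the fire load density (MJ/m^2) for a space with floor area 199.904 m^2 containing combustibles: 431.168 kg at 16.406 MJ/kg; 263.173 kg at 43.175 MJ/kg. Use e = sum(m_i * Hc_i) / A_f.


Total energy = 431.168*16.406 + 263.173*43.175
= 7073.742 + 11362.49
= 18436.24 MJ
e = 18436.24 / 199.904 = 92.225 MJ/m^2

92.225 MJ/m^2


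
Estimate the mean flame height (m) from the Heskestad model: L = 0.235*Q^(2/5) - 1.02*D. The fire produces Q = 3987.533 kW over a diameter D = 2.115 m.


Q^(2/5) = 27.560
0.235 * Q^(2/5) = 6.4766
1.02 * D = 2.1573
L = 4.3193 m

4.3193 m


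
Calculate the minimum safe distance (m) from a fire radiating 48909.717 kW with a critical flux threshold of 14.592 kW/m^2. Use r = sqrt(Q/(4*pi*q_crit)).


4*pi*q_crit = 183.37
Q/(4*pi*q_crit) = 266.73
r = sqrt(266.73) = 16.332 m

16.332 m


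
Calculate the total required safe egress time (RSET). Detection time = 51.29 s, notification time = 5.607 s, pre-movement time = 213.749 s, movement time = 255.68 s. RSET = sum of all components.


Total = 51.29 + 5.607 + 213.749 + 255.68 = 526.326 s

526.326 s


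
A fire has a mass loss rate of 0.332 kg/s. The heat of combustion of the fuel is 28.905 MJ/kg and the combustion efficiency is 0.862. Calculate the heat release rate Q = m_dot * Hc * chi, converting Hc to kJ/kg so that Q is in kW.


Hc = 28.905 MJ/kg = 28.905 * 1000 kJ/kg = 28905 kJ/kg
Q = 0.332 kg/s * 28905 kJ/kg * 0.862 = 8272.1 kW

8272.1 kW


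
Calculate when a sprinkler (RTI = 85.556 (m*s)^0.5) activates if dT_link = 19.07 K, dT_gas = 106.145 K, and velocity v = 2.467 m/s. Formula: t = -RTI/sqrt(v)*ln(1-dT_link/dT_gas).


dT_link/dT_gas = 0.17966
ln(1 - 0.17966) = -0.19804
t = -85.556 / sqrt(2.467) * -0.19804 = 10.787 s

10.787 s


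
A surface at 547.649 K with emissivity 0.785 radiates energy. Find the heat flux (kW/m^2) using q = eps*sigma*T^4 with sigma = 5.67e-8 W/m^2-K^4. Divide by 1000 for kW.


T^4 = 8.9952e+10
q = 0.785 * 5.67e-8 * 8.9952e+10 / 1000 = 4.0037 kW/m^2

4.0037 kW/m^2


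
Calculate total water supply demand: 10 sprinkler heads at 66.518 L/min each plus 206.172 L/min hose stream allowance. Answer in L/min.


Sprinkler demand = 10 * 66.518 = 665.18 L/min
Total = 665.18 + 206.172 = 871.352 L/min

871.352 L/min


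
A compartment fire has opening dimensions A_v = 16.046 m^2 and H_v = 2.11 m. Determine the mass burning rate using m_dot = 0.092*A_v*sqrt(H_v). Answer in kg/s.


sqrt(H_v) = 1.4526
m_dot = 0.092 * 16.046 * 1.4526 = 2.1444 kg/s

2.1444 kg/s


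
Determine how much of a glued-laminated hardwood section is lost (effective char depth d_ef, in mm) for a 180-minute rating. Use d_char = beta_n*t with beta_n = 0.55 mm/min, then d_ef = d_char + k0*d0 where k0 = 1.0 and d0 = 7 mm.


d_char = 0.55 * 180 = 99 mm
d_ef = 99 + 1.0*7 = 106 mm

106 mm


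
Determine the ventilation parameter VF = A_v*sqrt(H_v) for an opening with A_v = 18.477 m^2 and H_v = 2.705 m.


sqrt(H_v) = 1.6447
VF = 18.477 * 1.6447 = 30.389 m^(5/2)

30.389 m^(5/2)


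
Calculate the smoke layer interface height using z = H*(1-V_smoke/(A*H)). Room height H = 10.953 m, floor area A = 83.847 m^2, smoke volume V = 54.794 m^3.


V/(A*H) = 0.059664
1 - 0.059664 = 0.94034
z = 10.953 * 0.94034 = 10.300 m

10.300 m


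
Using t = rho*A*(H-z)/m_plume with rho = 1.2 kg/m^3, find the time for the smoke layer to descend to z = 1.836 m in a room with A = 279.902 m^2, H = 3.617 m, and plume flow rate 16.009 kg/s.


H - z = 1.781 m
t = 1.2 * 279.902 * 1.781 / 16.009 = 37.367 s

37.367 s


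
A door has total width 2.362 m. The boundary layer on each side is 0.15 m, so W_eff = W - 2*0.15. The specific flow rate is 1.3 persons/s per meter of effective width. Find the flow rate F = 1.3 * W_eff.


W_eff = 2.362 - 0.30 = 2.062 m
F = 1.3 * 2.062 = 2.6806 persons/s

2.6806 persons/s


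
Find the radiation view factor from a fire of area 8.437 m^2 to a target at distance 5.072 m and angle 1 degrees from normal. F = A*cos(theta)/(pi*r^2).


cos(1 deg) = 0.99985
pi*r^2 = 80.818
F = 8.437 * 0.99985 / 80.818 = 0.10438

0.10438


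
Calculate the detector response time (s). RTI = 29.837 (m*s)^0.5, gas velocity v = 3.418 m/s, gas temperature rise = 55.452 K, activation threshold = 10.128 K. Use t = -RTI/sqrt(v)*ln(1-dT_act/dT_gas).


dT_act/dT_gas = 0.18264
ln(1 - 0.18264) = -0.20168
t = -29.837 / sqrt(3.418) * -0.20168 = 3.2549 s

3.2549 s


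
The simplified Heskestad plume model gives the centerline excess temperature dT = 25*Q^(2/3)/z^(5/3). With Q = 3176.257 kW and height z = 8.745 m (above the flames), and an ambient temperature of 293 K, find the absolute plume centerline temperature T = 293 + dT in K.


Q^(2/3) = 216.08
z^(5/3) = 37.119
dT = 25 * 216.08 / 37.119 = 145.53 K
T = 293 + 145.53 = 438.53 K

438.53 K


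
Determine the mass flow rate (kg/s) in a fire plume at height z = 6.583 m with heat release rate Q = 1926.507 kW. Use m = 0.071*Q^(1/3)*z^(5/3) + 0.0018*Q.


Q^(1/3) = 12.443
z^(5/3) = 23.123
First term = 0.071 * 12.443 * 23.123 = 20.428
Second term = 0.0018 * 1926.507 = 3.4677
m = 23.896 kg/s

23.896 kg/s


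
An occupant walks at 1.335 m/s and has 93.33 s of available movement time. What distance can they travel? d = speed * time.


d = 1.335 * 93.33 = 124.60 m

124.60 m


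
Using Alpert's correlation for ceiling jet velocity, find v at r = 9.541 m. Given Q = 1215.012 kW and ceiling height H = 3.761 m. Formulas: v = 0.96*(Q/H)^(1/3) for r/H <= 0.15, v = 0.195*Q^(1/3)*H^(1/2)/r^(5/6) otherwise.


r/H = 9.541 / 3.761 = 2.5368
r/H > 0.15, so v = 0.195*Q^(1/3)*H^(1/2)/r^(5/6)
Q^(1/3) = 10.671
H^(1/2) = 1.9393
r^(5/6) = 6.5513
v = 0.195 * 10.671 * 1.9393 / 6.5513 = 0.61596 m/s

0.61596 m/s


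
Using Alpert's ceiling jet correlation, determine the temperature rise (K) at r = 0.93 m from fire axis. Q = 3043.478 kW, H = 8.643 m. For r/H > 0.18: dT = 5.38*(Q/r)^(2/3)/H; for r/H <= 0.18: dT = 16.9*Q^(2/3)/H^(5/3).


r/H = 0.93 / 8.643 = 0.10760
r/H <= 0.18, so dT = 16.9*Q^(2/3)/H^(5/3)
Q^(2/3) = 210.01
H^(5/3) = 36.401
dT = 16.9 * 210.01 / 36.401 = 97.505 K

97.505 K


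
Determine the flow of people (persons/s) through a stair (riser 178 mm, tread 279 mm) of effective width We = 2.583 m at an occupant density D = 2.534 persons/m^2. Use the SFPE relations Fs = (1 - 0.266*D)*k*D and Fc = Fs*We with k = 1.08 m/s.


1 - 0.266*D = 1 - 0.266*2.534 = 0.32596
Fs = 0.32596 * 1.08 * 2.534 = 0.89205 persons/(s*m)
Fc = 0.89205 * 2.583 = 2.3042 persons/s

2.3042 persons/s


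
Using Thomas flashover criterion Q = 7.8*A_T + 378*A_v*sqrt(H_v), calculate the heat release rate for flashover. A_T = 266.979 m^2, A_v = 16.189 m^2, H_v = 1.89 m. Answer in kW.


7.8*A_T = 2082.4
sqrt(H_v) = 1.3748
378*A_v*sqrt(H_v) = 8412.8
Q = 2082.4 + 8412.8 = 10495 kW

10495 kW


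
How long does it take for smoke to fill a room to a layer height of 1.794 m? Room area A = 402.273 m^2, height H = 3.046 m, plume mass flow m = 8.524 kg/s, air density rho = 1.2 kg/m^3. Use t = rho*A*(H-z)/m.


H - z = 1.252 m
t = 1.2 * 402.273 * 1.252 / 8.524 = 70.903 s

70.903 s
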